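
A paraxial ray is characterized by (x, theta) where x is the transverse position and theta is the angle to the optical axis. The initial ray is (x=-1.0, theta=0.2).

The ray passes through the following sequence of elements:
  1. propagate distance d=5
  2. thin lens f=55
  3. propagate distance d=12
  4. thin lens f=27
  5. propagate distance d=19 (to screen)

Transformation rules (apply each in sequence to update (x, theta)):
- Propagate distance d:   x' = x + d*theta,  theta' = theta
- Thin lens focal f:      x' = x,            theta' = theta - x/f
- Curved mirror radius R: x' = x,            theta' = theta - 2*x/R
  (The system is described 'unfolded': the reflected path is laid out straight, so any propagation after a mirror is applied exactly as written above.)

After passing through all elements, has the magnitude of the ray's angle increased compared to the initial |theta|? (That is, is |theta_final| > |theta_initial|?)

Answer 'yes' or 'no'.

Initial: x=-1.0000 theta=0.2000
After 1 (propagate distance d=5): x=0.0000 theta=0.2000
After 2 (thin lens f=55): x=0.0000 theta=0.2000
After 3 (propagate distance d=12): x=2.4000 theta=0.2000
After 4 (thin lens f=27): x=2.4000 theta=1/9 (≈0.1111)
After 5 (propagate distance d=19 (to screen)): x=203/45 (≈4.5111) theta=1/9 (≈0.1111)
|theta_initial|=0.2000 |theta_final|=1/9 (≈0.1111) -> not increased

Answer: no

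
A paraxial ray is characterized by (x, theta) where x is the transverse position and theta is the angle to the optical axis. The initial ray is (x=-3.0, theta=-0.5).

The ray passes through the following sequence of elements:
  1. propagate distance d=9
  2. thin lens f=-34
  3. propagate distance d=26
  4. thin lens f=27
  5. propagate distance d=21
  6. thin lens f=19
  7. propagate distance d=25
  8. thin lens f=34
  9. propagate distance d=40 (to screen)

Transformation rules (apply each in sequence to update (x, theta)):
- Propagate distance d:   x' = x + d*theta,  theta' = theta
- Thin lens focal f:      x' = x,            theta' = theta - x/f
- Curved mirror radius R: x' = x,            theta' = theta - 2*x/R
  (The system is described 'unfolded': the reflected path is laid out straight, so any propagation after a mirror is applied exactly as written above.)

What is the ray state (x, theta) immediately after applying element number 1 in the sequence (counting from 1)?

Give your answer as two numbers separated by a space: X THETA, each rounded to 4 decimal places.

Answer: -7.5000 -0.5000

Derivation:
Initial: x=-3.0000 theta=-0.5000
After 1 (propagate distance d=9): x=-7.5000 theta=-0.5000
Rounded to 4 decimal places: x = -7.5000, theta = -0.5000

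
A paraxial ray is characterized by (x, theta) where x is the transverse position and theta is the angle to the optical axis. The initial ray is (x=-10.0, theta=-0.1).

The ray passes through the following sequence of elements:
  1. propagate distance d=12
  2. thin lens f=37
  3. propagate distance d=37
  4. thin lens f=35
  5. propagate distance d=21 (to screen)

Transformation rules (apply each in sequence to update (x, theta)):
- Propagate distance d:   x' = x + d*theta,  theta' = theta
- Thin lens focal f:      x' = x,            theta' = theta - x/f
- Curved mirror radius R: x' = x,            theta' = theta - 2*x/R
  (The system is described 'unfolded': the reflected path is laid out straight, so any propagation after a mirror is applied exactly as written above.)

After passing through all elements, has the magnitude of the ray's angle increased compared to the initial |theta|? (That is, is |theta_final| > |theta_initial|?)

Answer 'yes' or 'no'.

Initial: x=-10.0000 theta=-0.1000
After 1 (propagate distance d=12): x=-11.2000 theta=-0.1000
After 2 (thin lens f=37): x=-11.2000 theta=15/74 (≈0.2027)
After 3 (propagate distance d=37): x=-3.7000 theta=15/74 (≈0.2027)
After 4 (thin lens f=35): x=-3.7000 theta=1997/6475 (≈0.3084)
After 5 (propagate distance d=21 (to screen)): x=5137/1850 (≈2.7768) theta=1997/6475 (≈0.3084)
|theta_initial|=0.1000 |theta_final|=1997/6475 (≈0.3084) -> increased

Answer: yes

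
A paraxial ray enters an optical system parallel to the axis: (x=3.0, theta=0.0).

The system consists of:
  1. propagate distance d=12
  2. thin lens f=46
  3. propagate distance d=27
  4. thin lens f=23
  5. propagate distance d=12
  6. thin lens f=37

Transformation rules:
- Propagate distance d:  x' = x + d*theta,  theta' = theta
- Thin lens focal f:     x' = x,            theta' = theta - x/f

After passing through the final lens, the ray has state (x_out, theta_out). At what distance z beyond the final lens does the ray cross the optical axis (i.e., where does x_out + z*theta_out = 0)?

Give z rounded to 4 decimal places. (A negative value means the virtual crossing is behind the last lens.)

Answer: -1.6671

Derivation:
Initial: x=3.0000 theta=0.0000
After 1 (propagate distance d=12): x=3.0000 theta=0.0000
After 2 (thin lens f=46): x=3.0000 theta=-3/46 (≈-0.0652)
After 3 (propagate distance d=27): x=57/46 (≈1.2391) theta=-3/46 (≈-0.0652)
After 4 (thin lens f=23): x=57/46 (≈1.2391) theta=-63/529 (≈-0.1191)
After 5 (propagate distance d=12): x=-201/1058 (≈-0.1900) theta=-63/529 (≈-0.1191)
After 6 (thin lens f=37): x=-201/1058 (≈-0.1900) theta=-4461/39146 (≈-0.1140)
z_focus = -x_out/theta_out = -(-201/1058)/(-4461/39146) = -2479/1487 ≈ -1.6671
Rounded to 4 decimal places: z = -1.6671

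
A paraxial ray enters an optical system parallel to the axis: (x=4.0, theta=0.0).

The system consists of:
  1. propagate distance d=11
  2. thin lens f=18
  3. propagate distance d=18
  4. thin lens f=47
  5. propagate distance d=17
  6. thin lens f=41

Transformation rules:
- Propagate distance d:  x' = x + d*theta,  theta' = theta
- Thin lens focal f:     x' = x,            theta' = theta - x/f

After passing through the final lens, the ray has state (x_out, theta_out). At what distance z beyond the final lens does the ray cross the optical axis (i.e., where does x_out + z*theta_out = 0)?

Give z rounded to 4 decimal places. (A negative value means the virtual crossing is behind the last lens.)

Initial: x=4.0000 theta=0.0000
After 1 (propagate distance d=11): x=4.0000 theta=0.0000
After 2 (thin lens f=18): x=4.0000 theta=-2/9 (≈-0.2222)
After 3 (propagate distance d=18): x=0.0000 theta=-2/9 (≈-0.2222)
After 4 (thin lens f=47): x=0.0000 theta=-2/9 (≈-0.2222)
After 5 (propagate distance d=17): x=-34/9 (≈-3.7778) theta=-2/9 (≈-0.2222)
After 6 (thin lens f=41): x=-34/9 (≈-3.7778) theta=-16/123 (≈-0.1301)
z_focus = -x_out/theta_out = -(-34/9)/(-16/123) = -697/24 ≈ -29.0417
Rounded to 4 decimal places: z = -29.0417

Answer: -29.0417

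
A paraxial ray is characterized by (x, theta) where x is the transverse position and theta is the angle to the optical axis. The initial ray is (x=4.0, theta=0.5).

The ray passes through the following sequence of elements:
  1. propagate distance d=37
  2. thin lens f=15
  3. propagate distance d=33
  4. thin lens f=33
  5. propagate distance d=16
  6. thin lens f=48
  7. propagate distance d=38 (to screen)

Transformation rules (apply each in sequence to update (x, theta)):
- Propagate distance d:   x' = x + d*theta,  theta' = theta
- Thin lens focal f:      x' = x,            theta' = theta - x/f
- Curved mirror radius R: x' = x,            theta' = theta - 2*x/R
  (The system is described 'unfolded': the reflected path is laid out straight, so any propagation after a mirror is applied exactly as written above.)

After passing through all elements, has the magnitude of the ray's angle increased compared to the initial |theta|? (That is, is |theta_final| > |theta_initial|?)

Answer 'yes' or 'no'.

Answer: no

Derivation:
Initial: x=4.0000 theta=0.5000
After 1 (propagate distance d=37): x=22.5000 theta=0.5000
After 2 (thin lens f=15): x=22.5000 theta=-1.0000
After 3 (propagate distance d=33): x=-10.5000 theta=-1.0000
After 4 (thin lens f=33): x=-10.5000 theta=-15/22 (≈-0.6818)
After 5 (propagate distance d=16): x=-471/22 (≈-21.4091) theta=-15/22 (≈-0.6818)
After 6 (thin lens f=48): x=-471/22 (≈-21.4091) theta=-83/352 (≈-0.2358)
After 7 (propagate distance d=38 (to screen)): x=-5345/176 (≈-30.3693) theta=-83/352 (≈-0.2358)
|theta_initial|=0.5000 |theta_final|=83/352 (≈0.2358) -> not increased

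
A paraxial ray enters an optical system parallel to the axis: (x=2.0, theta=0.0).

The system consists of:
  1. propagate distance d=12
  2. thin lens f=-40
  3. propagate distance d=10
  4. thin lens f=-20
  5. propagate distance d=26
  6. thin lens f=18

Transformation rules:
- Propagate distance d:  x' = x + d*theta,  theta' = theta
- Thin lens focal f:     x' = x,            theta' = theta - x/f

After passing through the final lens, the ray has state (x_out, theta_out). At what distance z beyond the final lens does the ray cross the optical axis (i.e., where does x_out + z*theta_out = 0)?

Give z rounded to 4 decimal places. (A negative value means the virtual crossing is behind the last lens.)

Initial: x=2.0000 theta=0.0000
After 1 (propagate distance d=12): x=2.0000 theta=0.0000
After 2 (thin lens f=-40): x=2.0000 theta=0.0500
After 3 (propagate distance d=10): x=2.5000 theta=0.0500
After 4 (thin lens f=-20): x=2.5000 theta=0.1750
After 5 (propagate distance d=26): x=7.0500 theta=0.1750
After 6 (thin lens f=18): x=7.0500 theta=-13/60 (≈-0.2167)
z_focus = -x_out/theta_out = -(7.0500)/(-13/60) = 423/13 ≈ 32.5385
Rounded to 4 decimal places: z = 32.5385

Answer: 32.5385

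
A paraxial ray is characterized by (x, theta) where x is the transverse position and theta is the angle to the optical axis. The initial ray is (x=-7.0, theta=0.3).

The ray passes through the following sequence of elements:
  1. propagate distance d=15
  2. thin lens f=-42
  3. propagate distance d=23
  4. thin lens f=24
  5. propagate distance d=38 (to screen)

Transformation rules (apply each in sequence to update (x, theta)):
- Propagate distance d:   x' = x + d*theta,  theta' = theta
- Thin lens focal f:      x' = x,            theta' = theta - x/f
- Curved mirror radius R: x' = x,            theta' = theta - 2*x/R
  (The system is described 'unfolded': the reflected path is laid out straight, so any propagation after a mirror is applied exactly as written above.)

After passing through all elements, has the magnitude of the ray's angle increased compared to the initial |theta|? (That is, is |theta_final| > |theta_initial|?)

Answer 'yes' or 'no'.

Answer: no

Derivation:
Initial: x=-7.0000 theta=0.3000
After 1 (propagate distance d=15): x=-2.5000 theta=0.3000
After 2 (thin lens f=-42): x=-2.5000 theta=101/420 (≈0.2405)
After 3 (propagate distance d=23): x=1273/420 (≈3.0310) theta=101/420 (≈0.2405)
After 4 (thin lens f=24): x=1273/420 (≈3.0310) theta=1151/10080 (≈0.1142)
After 5 (propagate distance d=38 (to screen)): x=7429/1008 (≈7.3700) theta=1151/10080 (≈0.1142)
|theta_initial|=0.3000 |theta_final|=1151/10080 (≈0.1142) -> not increased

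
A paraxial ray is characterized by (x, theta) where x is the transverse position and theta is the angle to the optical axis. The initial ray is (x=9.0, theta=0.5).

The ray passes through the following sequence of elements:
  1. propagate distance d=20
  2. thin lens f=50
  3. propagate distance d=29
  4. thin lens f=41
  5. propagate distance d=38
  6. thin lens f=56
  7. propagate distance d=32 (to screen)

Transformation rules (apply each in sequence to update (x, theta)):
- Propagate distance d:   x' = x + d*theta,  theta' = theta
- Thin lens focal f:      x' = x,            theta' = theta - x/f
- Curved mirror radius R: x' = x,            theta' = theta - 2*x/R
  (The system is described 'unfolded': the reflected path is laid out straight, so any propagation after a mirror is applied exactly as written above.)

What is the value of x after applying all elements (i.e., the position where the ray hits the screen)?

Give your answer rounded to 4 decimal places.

Initial: x=9.0000 theta=0.5000
After 1 (propagate distance d=20): x=19.0000 theta=0.5000
After 2 (thin lens f=50): x=19.0000 theta=0.1200
After 3 (propagate distance d=29): x=22.4800 theta=0.1200
After 4 (thin lens f=41): x=22.4800 theta=-439/1025 (≈-0.4283)
After 5 (propagate distance d=38): x=1272/205 (≈6.2049) theta=-439/1025 (≈-0.4283)
After 6 (thin lens f=56): x=1272/205 (≈6.2049) theta=-3868/7175 (≈-0.5391)
After 7 (propagate distance d=32 (to screen)): x=-79256/7175 (≈-11.0461) theta=-3868/7175 (≈-0.5391)
Rounded to 4 decimal places: x = -11.0461

Answer: -11.0461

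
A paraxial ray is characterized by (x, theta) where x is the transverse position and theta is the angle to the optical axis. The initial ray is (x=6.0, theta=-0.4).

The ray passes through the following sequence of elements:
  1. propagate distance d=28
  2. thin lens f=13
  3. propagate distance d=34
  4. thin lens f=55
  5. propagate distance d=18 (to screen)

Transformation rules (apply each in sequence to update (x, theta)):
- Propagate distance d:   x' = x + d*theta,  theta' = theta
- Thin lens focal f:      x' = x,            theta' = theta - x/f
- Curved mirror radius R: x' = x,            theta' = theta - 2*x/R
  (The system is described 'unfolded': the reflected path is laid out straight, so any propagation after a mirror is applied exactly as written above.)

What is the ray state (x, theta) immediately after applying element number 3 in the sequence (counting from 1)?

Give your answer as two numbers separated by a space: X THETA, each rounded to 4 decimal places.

Answer: -5.2000 0.0000

Derivation:
Initial: x=6.0000 theta=-0.4000
After 1 (propagate distance d=28): x=-5.2000 theta=-0.4000
After 2 (thin lens f=13): x=-5.2000 theta=0.0000
After 3 (propagate distance d=34): x=-5.2000 theta=0.0000
Rounded to 4 decimal places: x = -5.2000, theta = 0.0000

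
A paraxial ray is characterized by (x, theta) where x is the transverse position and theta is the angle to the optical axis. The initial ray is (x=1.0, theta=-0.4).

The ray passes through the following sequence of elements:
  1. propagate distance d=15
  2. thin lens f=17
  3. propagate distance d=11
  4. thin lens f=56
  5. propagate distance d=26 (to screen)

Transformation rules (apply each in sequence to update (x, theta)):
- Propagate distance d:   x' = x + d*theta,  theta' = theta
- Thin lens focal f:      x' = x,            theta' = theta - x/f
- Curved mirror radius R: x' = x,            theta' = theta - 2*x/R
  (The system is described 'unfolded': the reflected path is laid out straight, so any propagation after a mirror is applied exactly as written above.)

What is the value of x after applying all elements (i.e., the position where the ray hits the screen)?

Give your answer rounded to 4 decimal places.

Initial: x=1.0000 theta=-0.4000
After 1 (propagate distance d=15): x=-5.0000 theta=-0.4000
After 2 (thin lens f=17): x=-5.0000 theta=-9/85 (≈-0.1059)
After 3 (propagate distance d=11): x=-524/85 (≈-6.1647) theta=-9/85 (≈-0.1059)
After 4 (thin lens f=56): x=-524/85 (≈-6.1647) theta=1/238 (≈0.0042)
After 5 (propagate distance d=26 (to screen)): x=-3603/595 (≈-6.0555) theta=1/238 (≈0.0042)
Rounded to 4 decimal places: x = -6.0555

Answer: -6.0555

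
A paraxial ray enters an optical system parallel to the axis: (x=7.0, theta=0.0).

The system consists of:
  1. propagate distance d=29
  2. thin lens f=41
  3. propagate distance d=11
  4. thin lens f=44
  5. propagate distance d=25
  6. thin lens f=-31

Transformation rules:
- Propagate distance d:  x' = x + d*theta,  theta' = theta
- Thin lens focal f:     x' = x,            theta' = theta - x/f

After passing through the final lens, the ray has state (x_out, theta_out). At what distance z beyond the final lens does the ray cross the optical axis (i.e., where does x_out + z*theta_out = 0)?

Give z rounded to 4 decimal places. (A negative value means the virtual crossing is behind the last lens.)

Answer: -5.8180

Derivation:
Initial: x=7.0000 theta=0.0000
After 1 (propagate distance d=29): x=7.0000 theta=0.0000
After 2 (thin lens f=41): x=7.0000 theta=-7/41 (≈-0.1707)
After 3 (propagate distance d=11): x=210/41 (≈5.1220) theta=-7/41 (≈-0.1707)
After 4 (thin lens f=44): x=210/41 (≈5.1220) theta=-259/902 (≈-0.2871)
After 5 (propagate distance d=25): x=-1855/902 (≈-2.0565) theta=-259/902 (≈-0.2871)
After 6 (thin lens f=-31): x=-1855/902 (≈-2.0565) theta=-4942/13981 (≈-0.3535)
z_focus = -x_out/theta_out = -(-1855/902)/(-4942/13981) = -8215/1412 ≈ -5.8180
Rounded to 4 decimal places: z = -5.8180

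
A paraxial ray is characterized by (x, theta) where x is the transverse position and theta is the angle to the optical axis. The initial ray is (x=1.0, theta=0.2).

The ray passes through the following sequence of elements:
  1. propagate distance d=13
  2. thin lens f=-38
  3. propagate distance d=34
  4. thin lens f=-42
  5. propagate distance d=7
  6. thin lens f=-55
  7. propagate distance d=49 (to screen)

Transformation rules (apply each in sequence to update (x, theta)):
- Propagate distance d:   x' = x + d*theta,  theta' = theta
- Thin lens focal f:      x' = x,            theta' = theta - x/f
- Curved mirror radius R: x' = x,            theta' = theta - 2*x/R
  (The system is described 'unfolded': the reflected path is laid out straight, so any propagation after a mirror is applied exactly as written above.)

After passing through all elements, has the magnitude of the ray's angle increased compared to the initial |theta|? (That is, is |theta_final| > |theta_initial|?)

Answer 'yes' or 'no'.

Initial: x=1.0000 theta=0.2000
After 1 (propagate distance d=13): x=3.6000 theta=0.2000
After 2 (thin lens f=-38): x=3.6000 theta=28/95 (≈0.2947)
After 3 (propagate distance d=34): x=1294/95 (≈13.6211) theta=28/95 (≈0.2947)
After 4 (thin lens f=-42): x=1294/95 (≈13.6211) theta=13/21 (≈0.6190)
After 5 (propagate distance d=7): x=5117/285 (≈17.9544) theta=13/21 (≈0.6190)
After 6 (thin lens f=-55): x=5117/285 (≈17.9544) theta=103744/109725 (≈0.9455)
After 7 (propagate distance d=49 (to screen)): x=335881/5225 (≈64.2834) theta=103744/109725 (≈0.9455)
|theta_initial|=0.2000 |theta_final|=103744/109725 (≈0.9455) -> increased

Answer: yes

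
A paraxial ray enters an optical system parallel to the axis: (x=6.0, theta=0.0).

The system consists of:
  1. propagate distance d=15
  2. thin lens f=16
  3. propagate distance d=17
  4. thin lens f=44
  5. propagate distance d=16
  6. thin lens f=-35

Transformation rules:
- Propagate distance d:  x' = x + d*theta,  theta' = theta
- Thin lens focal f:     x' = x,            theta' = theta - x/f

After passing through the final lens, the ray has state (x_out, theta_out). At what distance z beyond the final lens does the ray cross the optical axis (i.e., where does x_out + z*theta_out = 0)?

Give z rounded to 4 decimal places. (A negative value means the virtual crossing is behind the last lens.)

Answer: -11.4528

Derivation:
Initial: x=6.0000 theta=0.0000
After 1 (propagate distance d=15): x=6.0000 theta=0.0000
After 2 (thin lens f=16): x=6.0000 theta=-0.3750
After 3 (propagate distance d=17): x=-0.3750 theta=-0.3750
After 4 (thin lens f=44): x=-0.3750 theta=-129/352 (≈-0.3665)
After 5 (propagate distance d=16): x=-549/88 (≈-6.2386) theta=-129/352 (≈-0.3665)
After 6 (thin lens f=-35): x=-549/88 (≈-6.2386) theta=-6711/12320 (≈-0.5447)
z_focus = -x_out/theta_out = -(-549/88)/(-6711/12320) = -25620/2237 ≈ -11.4528
Rounded to 4 decimal places: z = -11.4528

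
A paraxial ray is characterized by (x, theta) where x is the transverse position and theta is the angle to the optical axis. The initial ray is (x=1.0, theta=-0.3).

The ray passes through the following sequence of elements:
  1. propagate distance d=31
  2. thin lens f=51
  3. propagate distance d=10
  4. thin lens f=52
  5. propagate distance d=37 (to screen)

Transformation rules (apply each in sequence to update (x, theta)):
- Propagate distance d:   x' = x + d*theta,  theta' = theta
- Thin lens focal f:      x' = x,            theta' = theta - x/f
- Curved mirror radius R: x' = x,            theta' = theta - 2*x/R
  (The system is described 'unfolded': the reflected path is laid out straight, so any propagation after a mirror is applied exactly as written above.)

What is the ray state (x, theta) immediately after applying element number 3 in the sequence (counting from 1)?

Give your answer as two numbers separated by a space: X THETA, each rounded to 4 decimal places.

Initial: x=1.0000 theta=-0.3000
After 1 (propagate distance d=31): x=-8.3000 theta=-0.3000
After 2 (thin lens f=51): x=-8.3000 theta=-7/51 (≈-0.1373)
After 3 (propagate distance d=10): x=-4933/510 (≈-9.6725) theta=-7/51 (≈-0.1373)
Rounded to 4 decimal places: x = -9.6725, theta = -0.1373

Answer: -9.6725 -0.1373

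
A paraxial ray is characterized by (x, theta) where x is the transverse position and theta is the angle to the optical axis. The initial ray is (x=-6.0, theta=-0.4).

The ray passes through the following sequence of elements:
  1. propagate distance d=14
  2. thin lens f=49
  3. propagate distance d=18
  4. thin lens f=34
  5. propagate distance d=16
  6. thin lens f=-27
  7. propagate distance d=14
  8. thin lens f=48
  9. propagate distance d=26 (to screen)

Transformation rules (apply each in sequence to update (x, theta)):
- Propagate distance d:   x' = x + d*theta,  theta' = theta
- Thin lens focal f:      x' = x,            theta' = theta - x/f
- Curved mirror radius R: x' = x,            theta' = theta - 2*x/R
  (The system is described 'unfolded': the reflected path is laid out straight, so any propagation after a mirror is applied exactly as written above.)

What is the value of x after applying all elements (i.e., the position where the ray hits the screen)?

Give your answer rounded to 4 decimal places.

Answer: -8.5333

Derivation:
Initial: x=-6.0000 theta=-0.4000
After 1 (propagate distance d=14): x=-11.6000 theta=-0.4000
After 2 (thin lens f=49): x=-11.6000 theta=-8/49 (≈-0.1633)
After 3 (propagate distance d=18): x=-3562/245 (≈-14.5388) theta=-8/49 (≈-0.1633)
After 4 (thin lens f=34): x=-3562/245 (≈-14.5388) theta=1101/4165 (≈0.2643)
After 5 (propagate distance d=16): x=-6134/595 (≈-10.3092) theta=1101/4165 (≈0.2643)
After 6 (thin lens f=-27): x=-6134/595 (≈-10.3092) theta=-13211/112455 (≈-0.1175)
After 7 (propagate distance d=14): x=-38408/3213 (≈-11.9539) theta=-13211/112455 (≈-0.1175)
After 8 (thin lens f=48): x=-38408/3213 (≈-11.9539) theta=88769/674730 (≈0.1316)
After 9 (propagate distance d=26 (to screen)): x=-2878843/337365 (≈-8.5333) theta=88769/674730 (≈0.1316)
Rounded to 4 decimal places: x = -8.5333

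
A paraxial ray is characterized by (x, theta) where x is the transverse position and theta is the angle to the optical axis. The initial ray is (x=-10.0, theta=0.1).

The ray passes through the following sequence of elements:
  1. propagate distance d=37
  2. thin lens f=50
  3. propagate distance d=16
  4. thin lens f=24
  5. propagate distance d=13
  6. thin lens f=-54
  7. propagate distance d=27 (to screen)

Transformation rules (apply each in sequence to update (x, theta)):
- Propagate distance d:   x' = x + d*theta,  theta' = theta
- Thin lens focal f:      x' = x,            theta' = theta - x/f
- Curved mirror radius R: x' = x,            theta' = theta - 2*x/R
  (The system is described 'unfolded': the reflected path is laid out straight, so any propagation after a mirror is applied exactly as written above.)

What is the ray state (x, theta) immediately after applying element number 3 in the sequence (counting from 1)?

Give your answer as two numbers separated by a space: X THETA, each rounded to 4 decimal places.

Initial: x=-10.0000 theta=0.1000
After 1 (propagate distance d=37): x=-6.3000 theta=0.1000
After 2 (thin lens f=50): x=-6.3000 theta=0.2260
After 3 (propagate distance d=16): x=-2.6840 theta=0.2260
Rounded to 4 decimal places: x = -2.6840, theta = 0.2260

Answer: -2.6840 0.2260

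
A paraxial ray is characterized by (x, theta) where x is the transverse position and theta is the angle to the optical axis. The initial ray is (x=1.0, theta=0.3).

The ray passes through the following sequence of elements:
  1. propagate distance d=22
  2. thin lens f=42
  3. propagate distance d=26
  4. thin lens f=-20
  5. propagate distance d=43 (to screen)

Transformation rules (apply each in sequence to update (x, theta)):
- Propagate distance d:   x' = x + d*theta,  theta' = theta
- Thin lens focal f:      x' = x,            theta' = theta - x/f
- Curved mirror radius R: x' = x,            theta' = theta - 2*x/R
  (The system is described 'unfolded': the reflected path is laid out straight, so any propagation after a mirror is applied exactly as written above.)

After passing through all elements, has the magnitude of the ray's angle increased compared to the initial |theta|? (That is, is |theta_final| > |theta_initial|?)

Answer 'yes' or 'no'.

Answer: yes

Derivation:
Initial: x=1.0000 theta=0.3000
After 1 (propagate distance d=22): x=7.6000 theta=0.3000
After 2 (thin lens f=42): x=7.6000 theta=5/42 (≈0.1190)
After 3 (propagate distance d=26): x=1123/105 (≈10.6952) theta=5/42 (≈0.1190)
After 4 (thin lens f=-20): x=1123/105 (≈10.6952) theta=1373/2100 (≈0.6538)
After 5 (propagate distance d=43 (to screen)): x=81499/2100 (≈38.8090) theta=1373/2100 (≈0.6538)
|theta_initial|=0.3000 |theta_final|=1373/2100 (≈0.6538) -> increased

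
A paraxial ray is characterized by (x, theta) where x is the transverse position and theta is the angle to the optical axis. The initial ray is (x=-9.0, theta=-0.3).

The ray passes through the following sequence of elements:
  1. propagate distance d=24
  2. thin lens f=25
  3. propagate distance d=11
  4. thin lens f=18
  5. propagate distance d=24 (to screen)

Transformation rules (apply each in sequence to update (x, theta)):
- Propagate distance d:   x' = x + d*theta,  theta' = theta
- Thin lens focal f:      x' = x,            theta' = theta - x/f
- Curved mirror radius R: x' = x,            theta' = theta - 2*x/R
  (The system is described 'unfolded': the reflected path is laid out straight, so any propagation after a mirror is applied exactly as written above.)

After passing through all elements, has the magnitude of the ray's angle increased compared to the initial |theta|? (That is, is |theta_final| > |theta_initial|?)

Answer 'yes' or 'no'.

Initial: x=-9.0000 theta=-0.3000
After 1 (propagate distance d=24): x=-16.2000 theta=-0.3000
After 2 (thin lens f=25): x=-16.2000 theta=0.3480
After 3 (propagate distance d=11): x=-12.3720 theta=0.3480
After 4 (thin lens f=18): x=-12.3720 theta=1553/1500 (≈1.0353)
After 5 (propagate distance d=24 (to screen)): x=12.4760 theta=1553/1500 (≈1.0353)
|theta_initial|=0.3000 |theta_final|=1553/1500 (≈1.0353) -> increased

Answer: yes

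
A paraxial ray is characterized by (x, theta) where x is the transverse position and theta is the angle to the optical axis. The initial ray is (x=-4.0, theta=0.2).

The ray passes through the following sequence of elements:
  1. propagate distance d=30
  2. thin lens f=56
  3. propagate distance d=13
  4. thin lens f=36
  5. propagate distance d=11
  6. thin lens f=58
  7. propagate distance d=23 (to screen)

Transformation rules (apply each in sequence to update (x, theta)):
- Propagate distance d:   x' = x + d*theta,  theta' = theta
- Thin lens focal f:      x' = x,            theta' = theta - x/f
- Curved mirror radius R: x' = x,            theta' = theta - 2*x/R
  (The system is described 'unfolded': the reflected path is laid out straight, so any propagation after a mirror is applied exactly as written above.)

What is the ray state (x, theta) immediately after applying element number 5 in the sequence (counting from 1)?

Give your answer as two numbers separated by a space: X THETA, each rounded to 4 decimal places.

Answer: 4.6792 0.0494

Derivation:
Initial: x=-4.0000 theta=0.2000
After 1 (propagate distance d=30): x=2.0000 theta=0.2000
After 2 (thin lens f=56): x=2.0000 theta=23/140 (≈0.1643)
After 3 (propagate distance d=13): x=579/140 (≈4.1357) theta=23/140 (≈0.1643)
After 4 (thin lens f=36): x=579/140 (≈4.1357) theta=83/1680 (≈0.0494)
After 5 (propagate distance d=11): x=1123/240 (≈4.6792) theta=83/1680 (≈0.0494)
Rounded to 4 decimal places: x = 4.6792, theta = 0.0494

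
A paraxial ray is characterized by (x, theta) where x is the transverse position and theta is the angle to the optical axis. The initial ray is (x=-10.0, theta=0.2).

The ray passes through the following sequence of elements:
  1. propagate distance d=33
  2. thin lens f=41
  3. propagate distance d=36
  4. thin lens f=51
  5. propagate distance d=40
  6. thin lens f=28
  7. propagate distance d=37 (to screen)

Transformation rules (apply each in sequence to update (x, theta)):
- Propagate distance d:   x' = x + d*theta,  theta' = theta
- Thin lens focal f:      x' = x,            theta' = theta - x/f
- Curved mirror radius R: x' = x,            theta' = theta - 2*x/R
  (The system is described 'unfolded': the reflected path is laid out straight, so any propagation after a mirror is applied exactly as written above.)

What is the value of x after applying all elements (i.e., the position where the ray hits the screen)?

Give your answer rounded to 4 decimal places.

Answer: 1.4375

Derivation:
Initial: x=-10.0000 theta=0.2000
After 1 (propagate distance d=33): x=-3.4000 theta=0.2000
After 2 (thin lens f=41): x=-3.4000 theta=58/205 (≈0.2829)
After 3 (propagate distance d=36): x=1391/205 (≈6.7854) theta=58/205 (≈0.2829)
After 4 (thin lens f=51): x=1391/205 (≈6.7854) theta=1567/10455 (≈0.1499)
After 5 (propagate distance d=40): x=133621/10455 (≈12.7806) theta=1567/10455 (≈0.1499)
After 6 (thin lens f=28): x=133621/10455 (≈12.7806) theta=-5983/19516 (≈-0.3066)
After 7 (propagate distance d=37 (to screen)): x=420823/292740 (≈1.4375) theta=-5983/19516 (≈-0.3066)
Rounded to 4 decimal places: x = 1.4375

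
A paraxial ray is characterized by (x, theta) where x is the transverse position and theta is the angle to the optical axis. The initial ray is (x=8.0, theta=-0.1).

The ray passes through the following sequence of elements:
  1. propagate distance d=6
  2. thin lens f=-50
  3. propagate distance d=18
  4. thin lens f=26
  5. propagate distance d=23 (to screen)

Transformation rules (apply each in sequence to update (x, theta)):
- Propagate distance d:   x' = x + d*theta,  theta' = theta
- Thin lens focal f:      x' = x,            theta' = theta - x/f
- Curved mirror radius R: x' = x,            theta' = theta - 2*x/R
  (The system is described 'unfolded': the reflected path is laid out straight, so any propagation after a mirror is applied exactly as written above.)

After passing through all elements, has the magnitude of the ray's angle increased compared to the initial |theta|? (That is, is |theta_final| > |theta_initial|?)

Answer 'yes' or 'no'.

Answer: yes

Derivation:
Initial: x=8.0000 theta=-0.1000
After 1 (propagate distance d=6): x=7.4000 theta=-0.1000
After 2 (thin lens f=-50): x=7.4000 theta=0.0480
After 3 (propagate distance d=18): x=8.2640 theta=0.0480
After 4 (thin lens f=26): x=8.2640 theta=-877/3250 (≈-0.2698)
After 5 (propagate distance d=23 (to screen)): x=6687/3250 (≈2.0575) theta=-877/3250 (≈-0.2698)
|theta_initial|=0.1000 |theta_final|=877/3250 (≈0.2698) -> increased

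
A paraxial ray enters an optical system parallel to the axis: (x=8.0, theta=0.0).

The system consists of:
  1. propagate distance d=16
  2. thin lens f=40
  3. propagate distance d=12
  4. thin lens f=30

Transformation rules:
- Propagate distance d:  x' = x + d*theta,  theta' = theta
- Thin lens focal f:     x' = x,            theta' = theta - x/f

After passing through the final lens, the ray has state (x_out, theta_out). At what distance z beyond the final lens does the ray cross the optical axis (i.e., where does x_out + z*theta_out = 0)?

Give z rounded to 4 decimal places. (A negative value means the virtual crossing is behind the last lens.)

Answer: 14.4828

Derivation:
Initial: x=8.0000 theta=0.0000
After 1 (propagate distance d=16): x=8.0000 theta=0.0000
After 2 (thin lens f=40): x=8.0000 theta=-0.2000
After 3 (propagate distance d=12): x=5.6000 theta=-0.2000
After 4 (thin lens f=30): x=5.6000 theta=-29/75 (≈-0.3867)
z_focus = -x_out/theta_out = -(5.6000)/(-29/75) = 420/29 ≈ 14.4828
Rounded to 4 decimal places: z = 14.4828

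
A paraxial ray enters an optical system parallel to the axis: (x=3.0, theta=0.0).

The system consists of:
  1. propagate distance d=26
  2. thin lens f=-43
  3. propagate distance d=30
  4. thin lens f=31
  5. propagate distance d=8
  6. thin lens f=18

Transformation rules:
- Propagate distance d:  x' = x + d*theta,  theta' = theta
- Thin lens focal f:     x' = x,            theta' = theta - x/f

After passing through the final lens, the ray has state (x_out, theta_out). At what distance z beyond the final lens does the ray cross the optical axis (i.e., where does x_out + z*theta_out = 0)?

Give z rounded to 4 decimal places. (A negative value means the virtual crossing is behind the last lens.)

Answer: 12.9281

Derivation:
Initial: x=3.0000 theta=0.0000
After 1 (propagate distance d=26): x=3.0000 theta=0.0000
After 2 (thin lens f=-43): x=3.0000 theta=3/43 (≈0.0698)
After 3 (propagate distance d=30): x=219/43 (≈5.0930) theta=3/43 (≈0.0698)
After 4 (thin lens f=31): x=219/43 (≈5.0930) theta=-126/1333 (≈-0.0945)
After 5 (propagate distance d=8): x=5781/1333 (≈4.3368) theta=-126/1333 (≈-0.0945)
After 6 (thin lens f=18): x=5781/1333 (≈4.3368) theta=-2683/7998 (≈-0.3355)
z_focus = -x_out/theta_out = -(5781/1333)/(-2683/7998) = 34686/2683 ≈ 12.9281
Rounded to 4 decimal places: z = 12.9281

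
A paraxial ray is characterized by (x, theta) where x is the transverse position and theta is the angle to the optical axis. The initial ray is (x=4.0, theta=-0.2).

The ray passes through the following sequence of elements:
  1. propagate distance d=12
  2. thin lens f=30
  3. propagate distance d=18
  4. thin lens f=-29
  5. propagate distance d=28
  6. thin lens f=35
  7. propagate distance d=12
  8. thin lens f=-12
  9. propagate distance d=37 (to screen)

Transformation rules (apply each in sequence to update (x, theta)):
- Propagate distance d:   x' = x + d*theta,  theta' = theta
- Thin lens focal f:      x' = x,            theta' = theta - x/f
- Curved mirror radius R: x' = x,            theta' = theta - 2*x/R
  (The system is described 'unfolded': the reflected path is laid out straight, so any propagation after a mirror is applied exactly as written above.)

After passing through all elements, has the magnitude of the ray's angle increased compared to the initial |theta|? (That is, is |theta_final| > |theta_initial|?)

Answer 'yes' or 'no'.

Answer: yes

Derivation:
Initial: x=4.0000 theta=-0.2000
After 1 (propagate distance d=12): x=1.6000 theta=-0.2000
After 2 (thin lens f=30): x=1.6000 theta=-19/75 (≈-0.2533)
After 3 (propagate distance d=18): x=-2.9600 theta=-19/75 (≈-0.2533)
After 4 (thin lens f=-29): x=-2.9600 theta=-773/2175 (≈-0.3554)
After 5 (propagate distance d=28): x=-28082/2175 (≈-12.9113) theta=-773/2175 (≈-0.3554)
After 6 (thin lens f=35): x=-28082/2175 (≈-12.9113) theta=1027/76125 (≈0.0135)
After 7 (propagate distance d=12): x=-970546/76125 (≈-12.7494) theta=1027/76125 (≈0.0135)
After 8 (thin lens f=-12): x=-970546/76125 (≈-12.7494) theta=-479111/456750 (≈-1.0490)
After 9 (propagate distance d=37 (to screen)): x=-23550383/456750 (≈-51.5608) theta=-479111/456750 (≈-1.0490)
|theta_initial|=0.2000 |theta_final|=479111/456750 (≈1.0490) -> increased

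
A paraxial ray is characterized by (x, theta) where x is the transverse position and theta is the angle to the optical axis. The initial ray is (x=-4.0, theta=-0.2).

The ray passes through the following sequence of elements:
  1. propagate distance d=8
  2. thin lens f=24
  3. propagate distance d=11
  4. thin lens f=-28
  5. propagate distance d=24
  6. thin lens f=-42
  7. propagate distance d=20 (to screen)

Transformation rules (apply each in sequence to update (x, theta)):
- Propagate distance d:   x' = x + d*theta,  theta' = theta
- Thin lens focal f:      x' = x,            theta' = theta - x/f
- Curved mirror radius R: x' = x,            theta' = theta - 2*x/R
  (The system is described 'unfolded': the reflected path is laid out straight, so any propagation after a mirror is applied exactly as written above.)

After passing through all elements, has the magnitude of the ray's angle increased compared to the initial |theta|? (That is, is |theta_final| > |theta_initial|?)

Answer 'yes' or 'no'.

Answer: yes

Derivation:
Initial: x=-4.0000 theta=-0.2000
After 1 (propagate distance d=8): x=-5.6000 theta=-0.2000
After 2 (thin lens f=24): x=-5.6000 theta=1/30 (≈0.0333)
After 3 (propagate distance d=11): x=-157/30 (≈-5.2333) theta=1/30 (≈0.0333)
After 4 (thin lens f=-28): x=-157/30 (≈-5.2333) theta=-43/280 (≈-0.1536)
After 5 (propagate distance d=24): x=-1873/210 (≈-8.9190) theta=-43/280 (≈-0.1536)
After 6 (thin lens f=-42): x=-1873/210 (≈-8.9190) theta=-1291/3528 (≈-0.3659)
After 7 (propagate distance d=20 (to screen)): x=-35804/2205 (≈-16.2376) theta=-1291/3528 (≈-0.3659)
|theta_initial|=0.2000 |theta_final|=1291/3528 (≈0.3659) -> increased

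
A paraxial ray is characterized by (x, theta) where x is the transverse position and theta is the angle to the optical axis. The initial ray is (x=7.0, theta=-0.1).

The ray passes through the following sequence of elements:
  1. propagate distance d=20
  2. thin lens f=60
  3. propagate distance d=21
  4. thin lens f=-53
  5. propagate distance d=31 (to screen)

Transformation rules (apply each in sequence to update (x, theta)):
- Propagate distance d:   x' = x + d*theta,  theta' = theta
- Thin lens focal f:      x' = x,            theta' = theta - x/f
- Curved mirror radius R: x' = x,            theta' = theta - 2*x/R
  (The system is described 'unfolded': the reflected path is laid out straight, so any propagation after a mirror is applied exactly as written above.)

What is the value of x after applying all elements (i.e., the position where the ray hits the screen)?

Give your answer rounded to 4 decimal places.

Answer: -3.8607

Derivation:
Initial: x=7.0000 theta=-0.1000
After 1 (propagate distance d=20): x=5.0000 theta=-0.1000
After 2 (thin lens f=60): x=5.0000 theta=-11/60 (≈-0.1833)
After 3 (propagate distance d=21): x=1.1500 theta=-11/60 (≈-0.1833)
After 4 (thin lens f=-53): x=1.1500 theta=-257/1590 (≈-0.1616)
After 5 (propagate distance d=31 (to screen)): x=-12277/3180 (≈-3.8607) theta=-257/1590 (≈-0.1616)
Rounded to 4 decimal places: x = -3.8607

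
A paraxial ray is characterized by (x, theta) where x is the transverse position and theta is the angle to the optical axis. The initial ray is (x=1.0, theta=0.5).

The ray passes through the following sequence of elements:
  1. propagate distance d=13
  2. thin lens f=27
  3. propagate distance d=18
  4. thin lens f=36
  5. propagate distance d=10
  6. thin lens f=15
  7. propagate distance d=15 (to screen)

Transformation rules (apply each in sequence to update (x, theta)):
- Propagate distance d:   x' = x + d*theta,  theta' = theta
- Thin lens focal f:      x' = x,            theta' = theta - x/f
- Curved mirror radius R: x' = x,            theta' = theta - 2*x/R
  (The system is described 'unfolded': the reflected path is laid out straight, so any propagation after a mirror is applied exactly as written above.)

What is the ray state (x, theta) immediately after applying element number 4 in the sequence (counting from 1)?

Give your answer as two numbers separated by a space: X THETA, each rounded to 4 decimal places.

Answer: 11.5000 -0.0972

Derivation:
Initial: x=1.0000 theta=0.5000
After 1 (propagate distance d=13): x=7.5000 theta=0.5000
After 2 (thin lens f=27): x=7.5000 theta=2/9 (≈0.2222)
After 3 (propagate distance d=18): x=11.5000 theta=2/9 (≈0.2222)
After 4 (thin lens f=36): x=11.5000 theta=-7/72 (≈-0.0972)
Rounded to 4 decimal places: x = 11.5000, theta = -0.0972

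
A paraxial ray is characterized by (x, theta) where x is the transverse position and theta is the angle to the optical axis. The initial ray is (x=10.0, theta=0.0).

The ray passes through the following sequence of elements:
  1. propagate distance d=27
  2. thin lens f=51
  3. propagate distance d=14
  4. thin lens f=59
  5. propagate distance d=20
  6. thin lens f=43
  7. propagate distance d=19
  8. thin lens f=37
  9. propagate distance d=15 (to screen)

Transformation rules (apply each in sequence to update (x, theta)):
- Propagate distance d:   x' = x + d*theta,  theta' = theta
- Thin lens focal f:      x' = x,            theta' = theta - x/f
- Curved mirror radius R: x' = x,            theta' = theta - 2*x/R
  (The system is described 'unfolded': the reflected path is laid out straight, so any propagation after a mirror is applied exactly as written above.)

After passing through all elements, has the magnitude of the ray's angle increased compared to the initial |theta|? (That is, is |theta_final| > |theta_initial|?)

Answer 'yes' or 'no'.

Answer: yes

Derivation:
Initial: x=10.0000 theta=0.0000
After 1 (propagate distance d=27): x=10.0000 theta=0.0000
After 2 (thin lens f=51): x=10.0000 theta=-10/51 (≈-0.1961)
After 3 (propagate distance d=14): x=370/51 (≈7.2549) theta=-10/51 (≈-0.1961)
After 4 (thin lens f=59): x=370/51 (≈7.2549) theta=-320/1003 (≈-0.3190)
After 5 (propagate distance d=20): x=2630/3009 (≈0.8740) theta=-320/1003 (≈-0.3190)
After 6 (thin lens f=43): x=2630/3009 (≈0.8740) theta=-43910/129387 (≈-0.3394)
After 7 (propagate distance d=19): x=-240400/43129 (≈-5.5740) theta=-43910/129387 (≈-0.3394)
After 8 (thin lens f=37): x=-240400/43129 (≈-5.5740) theta=-903470/4787319 (≈-0.1887)
After 9 (propagate distance d=15 (to screen)): x=-788950/93869 (≈-8.4048) theta=-903470/4787319 (≈-0.1887)
|theta_initial|=0.0000 |theta_final|=903470/4787319 (≈0.1887) -> increased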